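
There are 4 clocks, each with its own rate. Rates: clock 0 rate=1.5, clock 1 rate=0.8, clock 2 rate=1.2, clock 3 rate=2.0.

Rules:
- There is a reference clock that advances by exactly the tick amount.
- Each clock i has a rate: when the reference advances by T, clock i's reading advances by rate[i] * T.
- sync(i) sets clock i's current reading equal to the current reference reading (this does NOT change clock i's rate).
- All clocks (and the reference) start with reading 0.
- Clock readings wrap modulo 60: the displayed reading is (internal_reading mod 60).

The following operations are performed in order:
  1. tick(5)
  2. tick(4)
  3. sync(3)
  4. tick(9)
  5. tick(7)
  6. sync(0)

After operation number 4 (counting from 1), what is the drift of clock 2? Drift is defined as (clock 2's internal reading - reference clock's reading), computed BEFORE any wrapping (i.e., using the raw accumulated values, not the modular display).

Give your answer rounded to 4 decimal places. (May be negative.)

After op 1 tick(5): ref=5.0000 raw=[7.5000 4.0000 6.0000 10.0000]
After op 2 tick(4): ref=9.0000 raw=[13.5000 7.2000 10.8000 18.0000]
After op 3 sync(3): ref=9.0000 raw=[13.5000 7.2000 10.8000 9.0000]
After op 4 tick(9): ref=18.0000 raw=[27.0000 14.4000 21.6000 27.0000]
Drift of clock 2 after op 4: 21.6000 - 18.0000 = 3.6000

Answer: 3.6000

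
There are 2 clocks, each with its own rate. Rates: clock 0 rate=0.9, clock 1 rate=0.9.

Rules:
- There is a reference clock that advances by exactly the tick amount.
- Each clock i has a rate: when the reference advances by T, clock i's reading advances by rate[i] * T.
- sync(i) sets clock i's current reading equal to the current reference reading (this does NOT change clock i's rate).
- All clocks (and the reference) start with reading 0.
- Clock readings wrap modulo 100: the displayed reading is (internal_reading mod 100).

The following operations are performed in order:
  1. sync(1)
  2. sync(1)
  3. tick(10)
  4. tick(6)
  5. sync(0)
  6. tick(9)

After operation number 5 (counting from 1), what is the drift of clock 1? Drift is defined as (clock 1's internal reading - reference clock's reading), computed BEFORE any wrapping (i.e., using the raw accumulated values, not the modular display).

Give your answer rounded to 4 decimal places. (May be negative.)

After op 1 sync(1): ref=0.0000 raw=[0.0000 0.0000]
After op 2 sync(1): ref=0.0000 raw=[0.0000 0.0000]
After op 3 tick(10): ref=10.0000 raw=[9.0000 9.0000]
After op 4 tick(6): ref=16.0000 raw=[14.4000 14.4000]
After op 5 sync(0): ref=16.0000 raw=[16.0000 14.4000]
Drift of clock 1 after op 5: 14.4000 - 16.0000 = -1.6000

Answer: -1.6000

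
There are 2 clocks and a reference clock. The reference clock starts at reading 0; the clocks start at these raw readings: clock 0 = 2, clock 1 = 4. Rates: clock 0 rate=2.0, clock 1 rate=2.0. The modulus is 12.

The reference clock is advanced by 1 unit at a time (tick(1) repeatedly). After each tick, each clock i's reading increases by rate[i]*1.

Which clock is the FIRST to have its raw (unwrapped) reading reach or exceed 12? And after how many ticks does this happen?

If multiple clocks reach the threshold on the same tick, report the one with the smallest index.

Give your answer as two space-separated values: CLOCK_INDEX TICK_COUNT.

Answer: 1 4

Derivation:
clock 0: start=2, rate=2.0, needs 12-2 = 10; ticks = ceil(10/2.0) = ceil(5.0000) = 5; reading at tick 5 = 2 + 2.0*5 = 12.0000
clock 1: start=4, rate=2.0, needs 12-4 = 8; ticks = ceil(8/2.0) = ceil(4.0000) = 4; reading at tick 4 = 4 + 2.0*4 = 12.0000
Minimum tick count = 4; winners = [1]; smallest index = 1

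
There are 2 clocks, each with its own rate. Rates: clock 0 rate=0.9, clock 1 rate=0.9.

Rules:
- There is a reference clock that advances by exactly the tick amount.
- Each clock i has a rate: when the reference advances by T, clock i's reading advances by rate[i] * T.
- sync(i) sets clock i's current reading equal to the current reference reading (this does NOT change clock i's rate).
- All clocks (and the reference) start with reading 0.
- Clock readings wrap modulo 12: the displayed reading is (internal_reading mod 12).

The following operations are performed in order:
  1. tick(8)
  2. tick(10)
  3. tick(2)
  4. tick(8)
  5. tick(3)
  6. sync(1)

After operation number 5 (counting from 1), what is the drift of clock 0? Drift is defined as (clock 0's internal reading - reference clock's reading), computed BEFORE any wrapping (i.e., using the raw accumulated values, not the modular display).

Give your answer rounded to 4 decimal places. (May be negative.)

Answer: -3.1000

Derivation:
After op 1 tick(8): ref=8.0000 raw=[7.2000 7.2000]
After op 2 tick(10): ref=18.0000 raw=[16.2000 16.2000]
After op 3 tick(2): ref=20.0000 raw=[18.0000 18.0000]
After op 4 tick(8): ref=28.0000 raw=[25.2000 25.2000]
After op 5 tick(3): ref=31.0000 raw=[27.9000 27.9000]
Drift of clock 0 after op 5: 27.9000 - 31.0000 = -3.1000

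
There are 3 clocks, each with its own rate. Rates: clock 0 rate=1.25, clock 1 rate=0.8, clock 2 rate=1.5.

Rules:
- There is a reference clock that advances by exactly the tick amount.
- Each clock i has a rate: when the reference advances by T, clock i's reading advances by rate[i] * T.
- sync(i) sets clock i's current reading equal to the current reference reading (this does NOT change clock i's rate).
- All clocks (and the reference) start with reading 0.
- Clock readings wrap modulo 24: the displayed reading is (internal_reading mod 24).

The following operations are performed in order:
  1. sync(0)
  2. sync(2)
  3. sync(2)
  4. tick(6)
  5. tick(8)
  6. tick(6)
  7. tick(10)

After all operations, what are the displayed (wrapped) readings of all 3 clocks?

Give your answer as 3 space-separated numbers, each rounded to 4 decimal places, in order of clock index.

After op 1 sync(0): ref=0.0000 raw=[0.0000 0.0000 0.0000]
After op 2 sync(2): ref=0.0000 raw=[0.0000 0.0000 0.0000]
After op 3 sync(2): ref=0.0000 raw=[0.0000 0.0000 0.0000]
After op 4 tick(6): ref=6.0000 raw=[7.5000 4.8000 9.0000]
After op 5 tick(8): ref=14.0000 raw=[17.5000 11.2000 21.0000]
After op 6 tick(6): ref=20.0000 raw=[25.0000 16.0000 30.0000]
After op 7 tick(10): ref=30.0000 raw=[37.5000 24.0000 45.0000]
Wrap final raw readings (mod 24): 37.5000 mod 24 = 13.5000; 24.0000 mod 24 = 0.0000; 45.0000 mod 24 = 21.0000

Answer: 13.5000 0.0000 21.0000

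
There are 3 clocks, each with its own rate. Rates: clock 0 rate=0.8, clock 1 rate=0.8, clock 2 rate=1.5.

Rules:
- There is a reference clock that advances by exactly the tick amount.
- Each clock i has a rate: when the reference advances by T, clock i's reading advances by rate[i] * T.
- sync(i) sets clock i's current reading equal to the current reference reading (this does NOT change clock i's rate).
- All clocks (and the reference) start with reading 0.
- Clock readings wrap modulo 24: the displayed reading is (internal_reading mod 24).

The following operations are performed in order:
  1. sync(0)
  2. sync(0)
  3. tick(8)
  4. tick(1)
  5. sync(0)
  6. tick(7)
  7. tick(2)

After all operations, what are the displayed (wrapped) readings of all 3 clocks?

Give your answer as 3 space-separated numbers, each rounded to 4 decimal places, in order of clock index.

Answer: 16.2000 14.4000 3.0000

Derivation:
After op 1 sync(0): ref=0.0000 raw=[0.0000 0.0000 0.0000]
After op 2 sync(0): ref=0.0000 raw=[0.0000 0.0000 0.0000]
After op 3 tick(8): ref=8.0000 raw=[6.4000 6.4000 12.0000]
After op 4 tick(1): ref=9.0000 raw=[7.2000 7.2000 13.5000]
After op 5 sync(0): ref=9.0000 raw=[9.0000 7.2000 13.5000]
After op 6 tick(7): ref=16.0000 raw=[14.6000 12.8000 24.0000]
After op 7 tick(2): ref=18.0000 raw=[16.2000 14.4000 27.0000]
Wrap final raw readings (mod 24): 16.2000 mod 24 = 16.2000; 14.4000 mod 24 = 14.4000; 27.0000 mod 24 = 3.0000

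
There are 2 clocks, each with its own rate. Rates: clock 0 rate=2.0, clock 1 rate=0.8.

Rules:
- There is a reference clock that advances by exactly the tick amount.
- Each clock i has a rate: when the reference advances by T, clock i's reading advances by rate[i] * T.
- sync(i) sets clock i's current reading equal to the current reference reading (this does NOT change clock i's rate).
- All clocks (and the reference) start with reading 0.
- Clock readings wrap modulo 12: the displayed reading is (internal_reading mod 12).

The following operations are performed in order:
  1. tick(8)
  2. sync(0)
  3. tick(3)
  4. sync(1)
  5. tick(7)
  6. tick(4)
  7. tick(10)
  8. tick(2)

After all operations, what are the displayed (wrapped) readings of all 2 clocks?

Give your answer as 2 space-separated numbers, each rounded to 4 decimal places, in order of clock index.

Answer: 0.0000 5.4000

Derivation:
After op 1 tick(8): ref=8.0000 raw=[16.0000 6.4000]
After op 2 sync(0): ref=8.0000 raw=[8.0000 6.4000]
After op 3 tick(3): ref=11.0000 raw=[14.0000 8.8000]
After op 4 sync(1): ref=11.0000 raw=[14.0000 11.0000]
After op 5 tick(7): ref=18.0000 raw=[28.0000 16.6000]
After op 6 tick(4): ref=22.0000 raw=[36.0000 19.8000]
After op 7 tick(10): ref=32.0000 raw=[56.0000 27.8000]
After op 8 tick(2): ref=34.0000 raw=[60.0000 29.4000]
Wrap final raw readings (mod 12): 60.0000 mod 12 = 0.0000; 29.4000 mod 12 = 5.4000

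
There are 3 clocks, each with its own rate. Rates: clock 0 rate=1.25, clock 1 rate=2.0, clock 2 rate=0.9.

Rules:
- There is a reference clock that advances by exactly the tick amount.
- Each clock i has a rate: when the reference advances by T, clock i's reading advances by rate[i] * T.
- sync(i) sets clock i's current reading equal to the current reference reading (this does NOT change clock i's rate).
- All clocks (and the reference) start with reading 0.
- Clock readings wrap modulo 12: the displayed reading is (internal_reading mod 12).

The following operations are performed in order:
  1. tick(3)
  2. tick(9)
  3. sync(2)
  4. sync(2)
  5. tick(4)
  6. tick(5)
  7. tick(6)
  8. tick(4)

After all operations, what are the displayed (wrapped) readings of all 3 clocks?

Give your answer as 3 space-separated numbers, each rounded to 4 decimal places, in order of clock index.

After op 1 tick(3): ref=3.0000 raw=[3.7500 6.0000 2.7000]
After op 2 tick(9): ref=12.0000 raw=[15.0000 24.0000 10.8000]
After op 3 sync(2): ref=12.0000 raw=[15.0000 24.0000 12.0000]
After op 4 sync(2): ref=12.0000 raw=[15.0000 24.0000 12.0000]
After op 5 tick(4): ref=16.0000 raw=[20.0000 32.0000 15.6000]
After op 6 tick(5): ref=21.0000 raw=[26.2500 42.0000 20.1000]
After op 7 tick(6): ref=27.0000 raw=[33.7500 54.0000 25.5000]
After op 8 tick(4): ref=31.0000 raw=[38.7500 62.0000 29.1000]
Wrap final raw readings (mod 12): 38.7500 mod 12 = 2.7500; 62.0000 mod 12 = 2.0000; 29.1000 mod 12 = 5.1000

Answer: 2.7500 2.0000 5.1000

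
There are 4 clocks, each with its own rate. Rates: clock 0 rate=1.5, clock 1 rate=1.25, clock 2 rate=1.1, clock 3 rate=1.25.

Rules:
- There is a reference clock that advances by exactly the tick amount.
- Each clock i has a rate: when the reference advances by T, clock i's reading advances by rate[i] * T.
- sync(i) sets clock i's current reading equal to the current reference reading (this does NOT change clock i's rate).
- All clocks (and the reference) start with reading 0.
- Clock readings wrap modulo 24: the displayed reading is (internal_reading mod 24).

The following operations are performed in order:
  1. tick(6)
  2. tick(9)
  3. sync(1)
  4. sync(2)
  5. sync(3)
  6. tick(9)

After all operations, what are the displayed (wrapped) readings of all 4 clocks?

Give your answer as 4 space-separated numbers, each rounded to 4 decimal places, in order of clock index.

After op 1 tick(6): ref=6.0000 raw=[9.0000 7.5000 6.6000 7.5000]
After op 2 tick(9): ref=15.0000 raw=[22.5000 18.7500 16.5000 18.7500]
After op 3 sync(1): ref=15.0000 raw=[22.5000 15.0000 16.5000 18.7500]
After op 4 sync(2): ref=15.0000 raw=[22.5000 15.0000 15.0000 18.7500]
After op 5 sync(3): ref=15.0000 raw=[22.5000 15.0000 15.0000 15.0000]
After op 6 tick(9): ref=24.0000 raw=[36.0000 26.2500 24.9000 26.2500]
Wrap final raw readings (mod 24): 36.0000 mod 24 = 12.0000; 26.2500 mod 24 = 2.2500; 24.9000 mod 24 = 0.9000; 26.2500 mod 24 = 2.2500

Answer: 12.0000 2.2500 0.9000 2.2500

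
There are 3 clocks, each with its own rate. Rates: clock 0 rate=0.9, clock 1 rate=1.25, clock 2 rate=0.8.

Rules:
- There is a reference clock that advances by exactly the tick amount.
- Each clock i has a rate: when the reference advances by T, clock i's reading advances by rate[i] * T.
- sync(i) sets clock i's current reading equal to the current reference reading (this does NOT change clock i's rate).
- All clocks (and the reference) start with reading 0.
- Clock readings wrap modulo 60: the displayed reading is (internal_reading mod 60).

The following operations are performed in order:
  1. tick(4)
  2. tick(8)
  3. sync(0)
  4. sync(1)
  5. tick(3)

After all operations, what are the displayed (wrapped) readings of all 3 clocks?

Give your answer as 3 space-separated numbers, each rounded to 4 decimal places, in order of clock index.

Answer: 14.7000 15.7500 12.0000

Derivation:
After op 1 tick(4): ref=4.0000 raw=[3.6000 5.0000 3.2000]
After op 2 tick(8): ref=12.0000 raw=[10.8000 15.0000 9.6000]
After op 3 sync(0): ref=12.0000 raw=[12.0000 15.0000 9.6000]
After op 4 sync(1): ref=12.0000 raw=[12.0000 12.0000 9.6000]
After op 5 tick(3): ref=15.0000 raw=[14.7000 15.7500 12.0000]
Wrap final raw readings (mod 60): 14.7000 mod 60 = 14.7000; 15.7500 mod 60 = 15.7500; 12.0000 mod 60 = 12.0000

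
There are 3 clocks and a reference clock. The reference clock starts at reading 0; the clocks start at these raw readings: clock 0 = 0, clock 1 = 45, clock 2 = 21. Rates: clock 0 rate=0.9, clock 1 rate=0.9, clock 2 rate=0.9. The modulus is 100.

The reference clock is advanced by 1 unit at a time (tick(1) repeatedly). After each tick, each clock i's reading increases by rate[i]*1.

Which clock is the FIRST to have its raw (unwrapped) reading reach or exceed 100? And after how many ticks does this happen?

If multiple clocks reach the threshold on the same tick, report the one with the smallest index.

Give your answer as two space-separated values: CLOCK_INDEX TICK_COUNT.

Answer: 1 62

Derivation:
clock 0: start=0, rate=0.9, needs 100-0 = 100; ticks = ceil(100/0.9) = ceil(111.1111) = 112; reading at tick 112 = 0 + 0.9*112 = 100.8000
clock 1: start=45, rate=0.9, needs 100-45 = 55; ticks = ceil(55/0.9) = ceil(61.1111) = 62; reading at tick 62 = 45 + 0.9*62 = 100.8000
clock 2: start=21, rate=0.9, needs 100-21 = 79; ticks = ceil(79/0.9) = ceil(87.7778) = 88; reading at tick 88 = 21 + 0.9*88 = 100.2000
Minimum tick count = 62; winners = [1]; smallest index = 1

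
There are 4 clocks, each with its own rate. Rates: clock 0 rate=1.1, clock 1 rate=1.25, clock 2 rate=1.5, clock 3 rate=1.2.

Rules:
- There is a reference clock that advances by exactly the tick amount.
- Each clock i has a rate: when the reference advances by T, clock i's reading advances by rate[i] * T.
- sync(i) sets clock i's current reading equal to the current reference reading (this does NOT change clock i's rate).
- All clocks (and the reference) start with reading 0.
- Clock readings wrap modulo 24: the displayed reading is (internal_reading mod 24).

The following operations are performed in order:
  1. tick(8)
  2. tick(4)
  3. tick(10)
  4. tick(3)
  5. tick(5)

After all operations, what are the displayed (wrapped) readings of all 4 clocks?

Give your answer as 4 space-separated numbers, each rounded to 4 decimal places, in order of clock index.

After op 1 tick(8): ref=8.0000 raw=[8.8000 10.0000 12.0000 9.6000]
After op 2 tick(4): ref=12.0000 raw=[13.2000 15.0000 18.0000 14.4000]
After op 3 tick(10): ref=22.0000 raw=[24.2000 27.5000 33.0000 26.4000]
After op 4 tick(3): ref=25.0000 raw=[27.5000 31.2500 37.5000 30.0000]
After op 5 tick(5): ref=30.0000 raw=[33.0000 37.5000 45.0000 36.0000]
Wrap final raw readings (mod 24): 33.0000 mod 24 = 9.0000; 37.5000 mod 24 = 13.5000; 45.0000 mod 24 = 21.0000; 36.0000 mod 24 = 12.0000

Answer: 9.0000 13.5000 21.0000 12.0000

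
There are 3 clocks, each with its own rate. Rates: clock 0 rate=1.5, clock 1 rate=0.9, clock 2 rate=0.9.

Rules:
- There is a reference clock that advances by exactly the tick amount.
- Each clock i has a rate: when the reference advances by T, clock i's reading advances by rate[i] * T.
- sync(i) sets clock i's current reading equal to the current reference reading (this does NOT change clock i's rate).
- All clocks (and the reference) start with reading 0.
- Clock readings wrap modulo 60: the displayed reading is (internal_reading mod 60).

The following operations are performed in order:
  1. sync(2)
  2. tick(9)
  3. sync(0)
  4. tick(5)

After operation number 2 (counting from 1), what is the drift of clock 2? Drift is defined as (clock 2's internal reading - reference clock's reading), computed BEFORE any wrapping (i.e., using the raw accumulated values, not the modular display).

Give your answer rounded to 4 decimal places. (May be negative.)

Answer: -0.9000

Derivation:
After op 1 sync(2): ref=0.0000 raw=[0.0000 0.0000 0.0000]
After op 2 tick(9): ref=9.0000 raw=[13.5000 8.1000 8.1000]
Drift of clock 2 after op 2: 8.1000 - 9.0000 = -0.9000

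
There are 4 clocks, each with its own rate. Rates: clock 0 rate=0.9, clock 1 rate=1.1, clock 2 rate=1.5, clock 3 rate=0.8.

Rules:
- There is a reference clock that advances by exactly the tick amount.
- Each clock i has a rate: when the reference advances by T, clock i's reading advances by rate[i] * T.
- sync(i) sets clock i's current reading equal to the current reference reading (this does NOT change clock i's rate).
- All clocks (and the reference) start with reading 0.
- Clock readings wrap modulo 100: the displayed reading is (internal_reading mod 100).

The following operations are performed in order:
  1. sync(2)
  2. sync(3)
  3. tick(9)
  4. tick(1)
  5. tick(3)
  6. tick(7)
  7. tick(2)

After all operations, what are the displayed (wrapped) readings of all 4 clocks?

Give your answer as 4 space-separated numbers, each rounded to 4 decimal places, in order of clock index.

After op 1 sync(2): ref=0.0000 raw=[0.0000 0.0000 0.0000 0.0000]
After op 2 sync(3): ref=0.0000 raw=[0.0000 0.0000 0.0000 0.0000]
After op 3 tick(9): ref=9.0000 raw=[8.1000 9.9000 13.5000 7.2000]
After op 4 tick(1): ref=10.0000 raw=[9.0000 11.0000 15.0000 8.0000]
After op 5 tick(3): ref=13.0000 raw=[11.7000 14.3000 19.5000 10.4000]
After op 6 tick(7): ref=20.0000 raw=[18.0000 22.0000 30.0000 16.0000]
After op 7 tick(2): ref=22.0000 raw=[19.8000 24.2000 33.0000 17.6000]
Wrap final raw readings (mod 100): 19.8000 mod 100 = 19.8000; 24.2000 mod 100 = 24.2000; 33.0000 mod 100 = 33.0000; 17.6000 mod 100 = 17.6000

Answer: 19.8000 24.2000 33.0000 17.6000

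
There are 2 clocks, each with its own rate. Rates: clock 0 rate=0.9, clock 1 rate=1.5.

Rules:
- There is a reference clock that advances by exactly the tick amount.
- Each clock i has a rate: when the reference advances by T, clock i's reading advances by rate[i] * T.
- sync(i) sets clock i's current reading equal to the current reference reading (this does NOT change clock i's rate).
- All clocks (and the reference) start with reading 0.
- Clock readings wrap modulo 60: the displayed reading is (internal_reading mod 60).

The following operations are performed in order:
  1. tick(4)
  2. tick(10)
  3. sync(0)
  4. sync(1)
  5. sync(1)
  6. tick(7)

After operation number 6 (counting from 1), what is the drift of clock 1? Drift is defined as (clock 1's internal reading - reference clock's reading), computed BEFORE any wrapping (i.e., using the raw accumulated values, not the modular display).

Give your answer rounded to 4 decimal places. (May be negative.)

After op 1 tick(4): ref=4.0000 raw=[3.6000 6.0000]
After op 2 tick(10): ref=14.0000 raw=[12.6000 21.0000]
After op 3 sync(0): ref=14.0000 raw=[14.0000 21.0000]
After op 4 sync(1): ref=14.0000 raw=[14.0000 14.0000]
After op 5 sync(1): ref=14.0000 raw=[14.0000 14.0000]
After op 6 tick(7): ref=21.0000 raw=[20.3000 24.5000]
Drift of clock 1 after op 6: 24.5000 - 21.0000 = 3.5000

Answer: 3.5000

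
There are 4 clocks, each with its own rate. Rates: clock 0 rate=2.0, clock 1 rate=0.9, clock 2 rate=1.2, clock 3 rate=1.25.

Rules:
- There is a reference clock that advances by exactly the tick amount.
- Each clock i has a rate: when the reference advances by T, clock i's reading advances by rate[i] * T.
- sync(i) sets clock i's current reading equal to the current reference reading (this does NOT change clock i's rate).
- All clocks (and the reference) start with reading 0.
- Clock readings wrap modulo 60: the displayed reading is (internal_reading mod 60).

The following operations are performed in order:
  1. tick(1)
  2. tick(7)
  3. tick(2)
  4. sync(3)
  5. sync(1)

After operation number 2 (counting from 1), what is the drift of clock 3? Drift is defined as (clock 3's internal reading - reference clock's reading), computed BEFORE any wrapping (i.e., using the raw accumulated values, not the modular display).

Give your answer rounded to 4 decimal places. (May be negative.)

After op 1 tick(1): ref=1.0000 raw=[2.0000 0.9000 1.2000 1.2500]
After op 2 tick(7): ref=8.0000 raw=[16.0000 7.2000 9.6000 10.0000]
Drift of clock 3 after op 2: 10.0000 - 8.0000 = 2.0000

Answer: 2.0000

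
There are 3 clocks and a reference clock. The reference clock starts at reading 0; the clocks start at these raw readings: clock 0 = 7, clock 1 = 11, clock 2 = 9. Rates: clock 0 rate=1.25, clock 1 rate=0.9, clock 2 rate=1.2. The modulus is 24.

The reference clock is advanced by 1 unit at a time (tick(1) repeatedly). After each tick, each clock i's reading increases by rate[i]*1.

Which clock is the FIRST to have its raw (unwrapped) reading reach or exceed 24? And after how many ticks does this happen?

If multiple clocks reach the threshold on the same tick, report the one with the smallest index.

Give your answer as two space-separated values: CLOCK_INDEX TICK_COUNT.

Answer: 2 13

Derivation:
clock 0: start=7, rate=1.25, needs 24-7 = 17; ticks = ceil(17/1.25) = ceil(13.6000) = 14; reading at tick 14 = 7 + 1.25*14 = 24.5000
clock 1: start=11, rate=0.9, needs 24-11 = 13; ticks = ceil(13/0.9) = ceil(14.4444) = 15; reading at tick 15 = 11 + 0.9*15 = 24.5000
clock 2: start=9, rate=1.2, needs 24-9 = 15; ticks = ceil(15/1.2) = ceil(12.5000) = 13; reading at tick 13 = 9 + 1.2*13 = 24.6000
Minimum tick count = 13; winners = [2]; smallest index = 2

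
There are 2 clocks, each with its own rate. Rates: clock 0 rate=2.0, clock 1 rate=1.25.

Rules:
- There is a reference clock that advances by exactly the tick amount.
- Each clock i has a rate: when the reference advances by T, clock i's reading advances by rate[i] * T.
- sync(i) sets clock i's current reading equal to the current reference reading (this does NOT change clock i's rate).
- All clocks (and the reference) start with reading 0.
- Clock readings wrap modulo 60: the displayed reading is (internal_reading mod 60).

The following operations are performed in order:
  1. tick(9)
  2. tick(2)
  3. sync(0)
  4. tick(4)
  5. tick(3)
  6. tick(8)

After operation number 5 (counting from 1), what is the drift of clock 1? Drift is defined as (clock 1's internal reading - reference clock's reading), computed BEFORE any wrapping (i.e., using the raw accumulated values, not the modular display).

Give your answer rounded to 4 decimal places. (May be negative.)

Answer: 4.5000

Derivation:
After op 1 tick(9): ref=9.0000 raw=[18.0000 11.2500]
After op 2 tick(2): ref=11.0000 raw=[22.0000 13.7500]
After op 3 sync(0): ref=11.0000 raw=[11.0000 13.7500]
After op 4 tick(4): ref=15.0000 raw=[19.0000 18.7500]
After op 5 tick(3): ref=18.0000 raw=[25.0000 22.5000]
Drift of clock 1 after op 5: 22.5000 - 18.0000 = 4.5000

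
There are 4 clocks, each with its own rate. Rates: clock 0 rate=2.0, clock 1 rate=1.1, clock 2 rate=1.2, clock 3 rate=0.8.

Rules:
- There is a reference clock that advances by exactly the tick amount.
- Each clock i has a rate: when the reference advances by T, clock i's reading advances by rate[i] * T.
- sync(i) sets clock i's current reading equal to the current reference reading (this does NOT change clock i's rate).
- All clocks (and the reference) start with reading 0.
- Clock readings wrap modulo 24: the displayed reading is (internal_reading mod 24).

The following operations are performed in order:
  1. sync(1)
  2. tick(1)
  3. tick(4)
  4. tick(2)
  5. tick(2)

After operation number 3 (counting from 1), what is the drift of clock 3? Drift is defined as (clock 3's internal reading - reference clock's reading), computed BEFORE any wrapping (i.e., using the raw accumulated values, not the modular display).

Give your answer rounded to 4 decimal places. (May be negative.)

Answer: -1.0000

Derivation:
After op 1 sync(1): ref=0.0000 raw=[0.0000 0.0000 0.0000 0.0000]
After op 2 tick(1): ref=1.0000 raw=[2.0000 1.1000 1.2000 0.8000]
After op 3 tick(4): ref=5.0000 raw=[10.0000 5.5000 6.0000 4.0000]
Drift of clock 3 after op 3: 4.0000 - 5.0000 = -1.0000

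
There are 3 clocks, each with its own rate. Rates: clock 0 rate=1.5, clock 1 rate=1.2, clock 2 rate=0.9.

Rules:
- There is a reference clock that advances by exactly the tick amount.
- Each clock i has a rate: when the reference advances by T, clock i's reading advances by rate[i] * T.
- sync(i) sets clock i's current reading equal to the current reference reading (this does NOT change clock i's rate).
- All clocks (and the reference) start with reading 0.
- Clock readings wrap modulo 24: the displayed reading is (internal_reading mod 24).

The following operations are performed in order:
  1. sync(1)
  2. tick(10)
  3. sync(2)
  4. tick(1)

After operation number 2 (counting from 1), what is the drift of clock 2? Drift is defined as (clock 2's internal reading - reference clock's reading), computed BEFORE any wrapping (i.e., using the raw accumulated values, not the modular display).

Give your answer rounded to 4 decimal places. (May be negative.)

Answer: -1.0000

Derivation:
After op 1 sync(1): ref=0.0000 raw=[0.0000 0.0000 0.0000]
After op 2 tick(10): ref=10.0000 raw=[15.0000 12.0000 9.0000]
Drift of clock 2 after op 2: 9.0000 - 10.0000 = -1.0000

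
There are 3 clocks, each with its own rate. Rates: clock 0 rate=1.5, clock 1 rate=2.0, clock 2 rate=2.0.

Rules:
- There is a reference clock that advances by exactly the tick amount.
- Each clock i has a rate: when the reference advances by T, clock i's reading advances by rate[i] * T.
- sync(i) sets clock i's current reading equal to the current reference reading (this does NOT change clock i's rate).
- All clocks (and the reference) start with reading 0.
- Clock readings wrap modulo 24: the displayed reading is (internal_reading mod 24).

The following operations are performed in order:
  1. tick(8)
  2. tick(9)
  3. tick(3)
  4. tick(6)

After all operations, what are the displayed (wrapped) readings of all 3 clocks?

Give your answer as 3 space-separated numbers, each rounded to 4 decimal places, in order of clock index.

Answer: 15.0000 4.0000 4.0000

Derivation:
After op 1 tick(8): ref=8.0000 raw=[12.0000 16.0000 16.0000]
After op 2 tick(9): ref=17.0000 raw=[25.5000 34.0000 34.0000]
After op 3 tick(3): ref=20.0000 raw=[30.0000 40.0000 40.0000]
After op 4 tick(6): ref=26.0000 raw=[39.0000 52.0000 52.0000]
Wrap final raw readings (mod 24): 39.0000 mod 24 = 15.0000; 52.0000 mod 24 = 4.0000; 52.0000 mod 24 = 4.0000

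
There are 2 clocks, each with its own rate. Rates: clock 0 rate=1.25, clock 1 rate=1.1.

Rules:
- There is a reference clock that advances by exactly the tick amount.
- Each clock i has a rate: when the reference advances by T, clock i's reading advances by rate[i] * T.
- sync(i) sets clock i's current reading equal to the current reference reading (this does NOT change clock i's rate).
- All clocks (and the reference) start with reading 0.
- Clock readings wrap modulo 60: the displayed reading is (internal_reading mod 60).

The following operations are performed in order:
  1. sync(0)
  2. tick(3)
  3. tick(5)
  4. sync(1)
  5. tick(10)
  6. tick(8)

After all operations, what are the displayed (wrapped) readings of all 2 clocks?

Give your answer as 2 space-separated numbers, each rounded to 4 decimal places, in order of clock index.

Answer: 32.5000 27.8000

Derivation:
After op 1 sync(0): ref=0.0000 raw=[0.0000 0.0000]
After op 2 tick(3): ref=3.0000 raw=[3.7500 3.3000]
After op 3 tick(5): ref=8.0000 raw=[10.0000 8.8000]
After op 4 sync(1): ref=8.0000 raw=[10.0000 8.0000]
After op 5 tick(10): ref=18.0000 raw=[22.5000 19.0000]
After op 6 tick(8): ref=26.0000 raw=[32.5000 27.8000]
Wrap final raw readings (mod 60): 32.5000 mod 60 = 32.5000; 27.8000 mod 60 = 27.8000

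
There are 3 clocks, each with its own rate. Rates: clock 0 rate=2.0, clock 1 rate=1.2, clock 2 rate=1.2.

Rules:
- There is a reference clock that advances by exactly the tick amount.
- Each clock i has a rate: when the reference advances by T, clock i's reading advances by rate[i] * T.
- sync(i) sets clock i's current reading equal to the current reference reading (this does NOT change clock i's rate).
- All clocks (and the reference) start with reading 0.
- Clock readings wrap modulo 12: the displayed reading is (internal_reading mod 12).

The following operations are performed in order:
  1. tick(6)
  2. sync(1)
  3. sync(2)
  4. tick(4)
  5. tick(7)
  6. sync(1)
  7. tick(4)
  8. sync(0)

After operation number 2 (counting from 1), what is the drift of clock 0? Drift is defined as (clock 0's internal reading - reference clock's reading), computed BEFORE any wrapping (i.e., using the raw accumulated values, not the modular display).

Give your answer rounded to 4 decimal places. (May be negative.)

Answer: 6.0000

Derivation:
After op 1 tick(6): ref=6.0000 raw=[12.0000 7.2000 7.2000]
After op 2 sync(1): ref=6.0000 raw=[12.0000 6.0000 7.2000]
Drift of clock 0 after op 2: 12.0000 - 6.0000 = 6.0000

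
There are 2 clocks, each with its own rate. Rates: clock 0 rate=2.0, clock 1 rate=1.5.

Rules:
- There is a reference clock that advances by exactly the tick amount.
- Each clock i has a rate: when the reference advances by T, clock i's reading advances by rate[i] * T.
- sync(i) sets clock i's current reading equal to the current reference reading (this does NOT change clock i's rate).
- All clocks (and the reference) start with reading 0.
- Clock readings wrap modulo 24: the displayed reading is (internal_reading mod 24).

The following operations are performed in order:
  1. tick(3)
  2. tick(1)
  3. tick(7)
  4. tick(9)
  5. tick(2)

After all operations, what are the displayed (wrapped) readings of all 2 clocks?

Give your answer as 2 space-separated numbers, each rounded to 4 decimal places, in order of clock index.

Answer: 20.0000 9.0000

Derivation:
After op 1 tick(3): ref=3.0000 raw=[6.0000 4.5000]
After op 2 tick(1): ref=4.0000 raw=[8.0000 6.0000]
After op 3 tick(7): ref=11.0000 raw=[22.0000 16.5000]
After op 4 tick(9): ref=20.0000 raw=[40.0000 30.0000]
After op 5 tick(2): ref=22.0000 raw=[44.0000 33.0000]
Wrap final raw readings (mod 24): 44.0000 mod 24 = 20.0000; 33.0000 mod 24 = 9.0000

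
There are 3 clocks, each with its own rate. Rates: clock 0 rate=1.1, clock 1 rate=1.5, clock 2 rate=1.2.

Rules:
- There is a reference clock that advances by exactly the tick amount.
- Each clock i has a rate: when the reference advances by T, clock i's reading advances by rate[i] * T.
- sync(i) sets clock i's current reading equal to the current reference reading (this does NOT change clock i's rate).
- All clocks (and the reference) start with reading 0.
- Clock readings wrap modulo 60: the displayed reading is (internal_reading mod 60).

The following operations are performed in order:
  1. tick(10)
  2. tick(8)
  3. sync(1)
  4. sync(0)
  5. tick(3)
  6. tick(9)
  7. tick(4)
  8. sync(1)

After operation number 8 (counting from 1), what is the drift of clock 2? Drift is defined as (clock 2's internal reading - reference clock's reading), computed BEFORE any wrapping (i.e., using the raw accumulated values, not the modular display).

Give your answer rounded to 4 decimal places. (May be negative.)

Answer: 6.8000

Derivation:
After op 1 tick(10): ref=10.0000 raw=[11.0000 15.0000 12.0000]
After op 2 tick(8): ref=18.0000 raw=[19.8000 27.0000 21.6000]
After op 3 sync(1): ref=18.0000 raw=[19.8000 18.0000 21.6000]
After op 4 sync(0): ref=18.0000 raw=[18.0000 18.0000 21.6000]
After op 5 tick(3): ref=21.0000 raw=[21.3000 22.5000 25.2000]
After op 6 tick(9): ref=30.0000 raw=[31.2000 36.0000 36.0000]
After op 7 tick(4): ref=34.0000 raw=[35.6000 42.0000 40.8000]
After op 8 sync(1): ref=34.0000 raw=[35.6000 34.0000 40.8000]
Drift of clock 2 after op 8: 40.8000 - 34.0000 = 6.8000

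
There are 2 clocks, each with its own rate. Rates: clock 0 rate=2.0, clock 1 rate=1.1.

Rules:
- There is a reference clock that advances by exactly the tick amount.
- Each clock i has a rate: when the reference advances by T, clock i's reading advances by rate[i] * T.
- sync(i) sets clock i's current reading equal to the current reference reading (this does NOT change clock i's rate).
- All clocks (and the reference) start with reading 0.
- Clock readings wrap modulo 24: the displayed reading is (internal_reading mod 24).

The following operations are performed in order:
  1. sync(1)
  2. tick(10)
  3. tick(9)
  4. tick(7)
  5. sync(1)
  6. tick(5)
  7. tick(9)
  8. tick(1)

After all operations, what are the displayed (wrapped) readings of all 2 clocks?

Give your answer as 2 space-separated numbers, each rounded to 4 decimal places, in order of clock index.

Answer: 10.0000 18.5000

Derivation:
After op 1 sync(1): ref=0.0000 raw=[0.0000 0.0000]
After op 2 tick(10): ref=10.0000 raw=[20.0000 11.0000]
After op 3 tick(9): ref=19.0000 raw=[38.0000 20.9000]
After op 4 tick(7): ref=26.0000 raw=[52.0000 28.6000]
After op 5 sync(1): ref=26.0000 raw=[52.0000 26.0000]
After op 6 tick(5): ref=31.0000 raw=[62.0000 31.5000]
After op 7 tick(9): ref=40.0000 raw=[80.0000 41.4000]
After op 8 tick(1): ref=41.0000 raw=[82.0000 42.5000]
Wrap final raw readings (mod 24): 82.0000 mod 24 = 10.0000; 42.5000 mod 24 = 18.5000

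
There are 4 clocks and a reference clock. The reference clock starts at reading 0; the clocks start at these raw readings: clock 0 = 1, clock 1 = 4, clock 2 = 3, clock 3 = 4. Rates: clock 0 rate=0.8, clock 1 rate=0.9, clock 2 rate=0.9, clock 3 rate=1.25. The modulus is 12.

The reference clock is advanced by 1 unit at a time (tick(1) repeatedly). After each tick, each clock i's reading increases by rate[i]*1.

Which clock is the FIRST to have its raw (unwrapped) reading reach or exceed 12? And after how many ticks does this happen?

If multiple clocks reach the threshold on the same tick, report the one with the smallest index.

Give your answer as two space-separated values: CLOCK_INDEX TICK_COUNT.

clock 0: start=1, rate=0.8, needs 12-1 = 11; ticks = ceil(11/0.8) = ceil(13.7500) = 14; reading at tick 14 = 1 + 0.8*14 = 12.2000
clock 1: start=4, rate=0.9, needs 12-4 = 8; ticks = ceil(8/0.9) = ceil(8.8889) = 9; reading at tick 9 = 4 + 0.9*9 = 12.1000
clock 2: start=3, rate=0.9, needs 12-3 = 9; ticks = ceil(9/0.9) = ceil(10.0000) = 10; reading at tick 10 = 3 + 0.9*10 = 12.0000
clock 3: start=4, rate=1.25, needs 12-4 = 8; ticks = ceil(8/1.25) = ceil(6.4000) = 7; reading at tick 7 = 4 + 1.25*7 = 12.7500
Minimum tick count = 7; winners = [3]; smallest index = 3

Answer: 3 7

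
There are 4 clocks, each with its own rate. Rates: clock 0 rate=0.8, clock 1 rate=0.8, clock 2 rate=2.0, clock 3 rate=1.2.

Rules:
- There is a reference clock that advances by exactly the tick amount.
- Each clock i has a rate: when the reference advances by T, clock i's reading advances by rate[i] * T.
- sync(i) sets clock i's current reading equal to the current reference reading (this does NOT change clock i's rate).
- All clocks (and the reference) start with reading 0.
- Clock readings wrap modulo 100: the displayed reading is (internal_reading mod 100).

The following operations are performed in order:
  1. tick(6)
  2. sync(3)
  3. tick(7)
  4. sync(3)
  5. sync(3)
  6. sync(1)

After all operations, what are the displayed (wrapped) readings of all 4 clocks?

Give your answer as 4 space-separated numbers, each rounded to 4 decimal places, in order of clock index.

After op 1 tick(6): ref=6.0000 raw=[4.8000 4.8000 12.0000 7.2000]
After op 2 sync(3): ref=6.0000 raw=[4.8000 4.8000 12.0000 6.0000]
After op 3 tick(7): ref=13.0000 raw=[10.4000 10.4000 26.0000 14.4000]
After op 4 sync(3): ref=13.0000 raw=[10.4000 10.4000 26.0000 13.0000]
After op 5 sync(3): ref=13.0000 raw=[10.4000 10.4000 26.0000 13.0000]
After op 6 sync(1): ref=13.0000 raw=[10.4000 13.0000 26.0000 13.0000]
Wrap final raw readings (mod 100): 10.4000 mod 100 = 10.4000; 13.0000 mod 100 = 13.0000; 26.0000 mod 100 = 26.0000; 13.0000 mod 100 = 13.0000

Answer: 10.4000 13.0000 26.0000 13.0000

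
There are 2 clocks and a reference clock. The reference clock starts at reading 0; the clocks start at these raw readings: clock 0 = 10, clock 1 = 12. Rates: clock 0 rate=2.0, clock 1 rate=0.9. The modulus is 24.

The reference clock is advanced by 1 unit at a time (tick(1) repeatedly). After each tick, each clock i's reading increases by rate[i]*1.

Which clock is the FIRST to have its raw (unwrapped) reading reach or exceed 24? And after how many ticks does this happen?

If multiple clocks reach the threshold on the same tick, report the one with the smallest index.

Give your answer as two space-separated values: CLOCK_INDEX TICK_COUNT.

Answer: 0 7

Derivation:
clock 0: start=10, rate=2.0, needs 24-10 = 14; ticks = ceil(14/2.0) = ceil(7.0000) = 7; reading at tick 7 = 10 + 2.0*7 = 24.0000
clock 1: start=12, rate=0.9, needs 24-12 = 12; ticks = ceil(12/0.9) = ceil(13.3333) = 14; reading at tick 14 = 12 + 0.9*14 = 24.6000
Minimum tick count = 7; winners = [0]; smallest index = 0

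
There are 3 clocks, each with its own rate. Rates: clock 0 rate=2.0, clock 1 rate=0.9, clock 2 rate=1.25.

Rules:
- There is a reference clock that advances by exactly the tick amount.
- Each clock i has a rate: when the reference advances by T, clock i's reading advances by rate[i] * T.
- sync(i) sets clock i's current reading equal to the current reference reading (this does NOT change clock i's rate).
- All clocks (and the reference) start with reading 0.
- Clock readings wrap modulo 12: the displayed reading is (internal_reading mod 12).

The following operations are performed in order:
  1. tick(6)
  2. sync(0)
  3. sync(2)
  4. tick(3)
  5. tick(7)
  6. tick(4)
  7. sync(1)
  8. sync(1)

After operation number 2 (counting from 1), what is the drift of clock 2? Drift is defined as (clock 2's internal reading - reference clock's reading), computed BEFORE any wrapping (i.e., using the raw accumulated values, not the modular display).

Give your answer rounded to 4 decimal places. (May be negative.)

After op 1 tick(6): ref=6.0000 raw=[12.0000 5.4000 7.5000]
After op 2 sync(0): ref=6.0000 raw=[6.0000 5.4000 7.5000]
Drift of clock 2 after op 2: 7.5000 - 6.0000 = 1.5000

Answer: 1.5000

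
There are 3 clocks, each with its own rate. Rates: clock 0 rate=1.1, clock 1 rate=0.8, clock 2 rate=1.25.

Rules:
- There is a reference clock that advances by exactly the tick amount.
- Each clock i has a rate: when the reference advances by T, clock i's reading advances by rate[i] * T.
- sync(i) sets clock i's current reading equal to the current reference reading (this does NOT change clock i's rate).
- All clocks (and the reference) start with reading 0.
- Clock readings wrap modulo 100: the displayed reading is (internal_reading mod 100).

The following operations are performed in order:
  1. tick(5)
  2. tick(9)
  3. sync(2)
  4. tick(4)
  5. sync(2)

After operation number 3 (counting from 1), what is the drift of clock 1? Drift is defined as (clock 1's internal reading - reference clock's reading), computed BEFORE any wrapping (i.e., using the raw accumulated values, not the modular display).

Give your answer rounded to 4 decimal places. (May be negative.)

Answer: -2.8000

Derivation:
After op 1 tick(5): ref=5.0000 raw=[5.5000 4.0000 6.2500]
After op 2 tick(9): ref=14.0000 raw=[15.4000 11.2000 17.5000]
After op 3 sync(2): ref=14.0000 raw=[15.4000 11.2000 14.0000]
Drift of clock 1 after op 3: 11.2000 - 14.0000 = -2.8000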